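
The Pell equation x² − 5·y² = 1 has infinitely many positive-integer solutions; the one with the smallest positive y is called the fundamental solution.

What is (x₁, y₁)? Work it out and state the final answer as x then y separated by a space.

9 4

√5 → a₀=2, period (4); ℓ=1 odd so k=1
a_0=2:  p_0=2·1+0=2,  q_0=2·0+1=1
a_1=4:  p_1=4·2+1=9,  q_1=4·1+0=4
→ (9, 4).  Check: 9²=81, 5·4²=80, difference 1.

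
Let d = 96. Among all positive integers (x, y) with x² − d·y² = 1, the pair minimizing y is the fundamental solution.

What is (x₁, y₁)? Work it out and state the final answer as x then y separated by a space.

49 5

√96 → a₀=9, period (1,3,1,18); ℓ=4 even so k=3
step 0: (9, 1)  from 9·(1,0) + (0,1)
…
step 2: (39, 4)  from 3·(10,1) + (9,1)
step 3: (49, 5)  from 1·(39,4) + (10,1)
fundamental: x₁=49, y₁=5  (since 2401 − 96·25 = 1)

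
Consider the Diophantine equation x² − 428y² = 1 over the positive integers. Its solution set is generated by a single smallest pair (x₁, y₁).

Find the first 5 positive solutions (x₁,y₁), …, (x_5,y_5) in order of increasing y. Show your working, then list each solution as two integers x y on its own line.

d=428: √d = [20; 1,2,4,1,5,10,5,1,4,2,1,40] (ℓ=12, even), read p_11/q_11
k=0  a_k=20  p_k/q_k = 20/1
…
k=3  a_k=4  p_k/q_k = 269/13
k=4  a_k=1  p_k/q_k = 331/16
k=5  a_k=5  p_k/q_k = 1924/93
…
k=8  a_k=1  p_k/q_k = 119350/5769
…
k=10  a_k=2  p_k/q_k = 1273708/61567
k=11  a_k=1  p_k/q_k = 1850887/89466
(x₁, y₁) = (1850887, 89466);  1850887² − 428·89466² = 1 ✓
(1850887+89466√428)^2 = 6851565373537 + 331182912684√428
(1850887+89466√428)^3 = 25362946559057703751 + 1225964295417811950√428
(1850887+89466√428)^4 = 93887896135702420679780737 + 4538242753705644230486616√428
(1850887+89466√428)^5 = 347551772829818329662915600223687 + 16799549031354731501369944644834√428

1850887 89466
6851565373537 331182912684
25362946559057703751 1225964295417811950
93887896135702420679780737 4538242753705644230486616
347551772829818329662915600223687 16799549031354731501369944644834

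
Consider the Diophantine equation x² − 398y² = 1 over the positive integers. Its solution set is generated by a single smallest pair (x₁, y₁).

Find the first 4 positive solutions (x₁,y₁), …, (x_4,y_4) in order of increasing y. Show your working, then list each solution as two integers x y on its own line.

√398 → a₀=19, period (1,18,1,38); ℓ=4 even so k=3
i=0: a=19 ⇒ p=19, q=1
…
i=2: a=18 ⇒ p=379, q=19
i=3: a=1 ⇒ p=399, q=20
fundamental: x₁=399, y₁=20  (since 159201 − 398·400 = 1)
k=2:  x_2 = 399·399+398·20·20 = 318401,  y_2 = 399·20+20·399 = 15960
k=3:  x_3 = 399·318401+398·20·15960 = 254083599,  y_3 = 399·15960+20·318401 = 12736060
k=4:  x_4 = 399·254083599+398·20·12736060 = 202758393601,  y_4 = 399·12736060+20·254083599 = 10163359920

399 20
318401 15960
254083599 12736060
202758393601 10163359920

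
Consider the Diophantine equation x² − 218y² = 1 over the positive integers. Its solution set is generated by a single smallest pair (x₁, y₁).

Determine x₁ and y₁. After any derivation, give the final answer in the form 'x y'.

126003 8534

√218 = [14; 1,3,3,1,28, …], period ℓ=5 (odd) → k=9
a_0=14:  p_0=14·1+0=14,  q_0=14·0+1=1
a_1=1:  p_1=1·14+1=15,  q_1=1·1+0=1
…
a_4=1:  p_4=1·192+59=251,  q_4=1·13+4=17
a_5=28:  p_5=28·251+192=7220,  q_5=28·17+13=489
…
a_7=3:  p_7=3·7471+7220=29633,  q_7=3·506+489=2007
a_8=3:  p_8=3·29633+7471=96370,  q_8=3·2007+506=6527
a_9=1:  p_9=1·96370+29633=126003,  q_9=1·6527+2007=8534
(x₁, y₁) = (126003, 8534);  126003² − 218·8534² = 1 ✓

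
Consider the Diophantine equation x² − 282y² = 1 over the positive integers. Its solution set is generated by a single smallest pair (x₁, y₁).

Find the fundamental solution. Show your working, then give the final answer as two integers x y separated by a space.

√282 → a₀=16, period (1,3,1,4,1,3,1,32); ℓ=8 even so k=7
a_0=16:  p_0=16·1+0=16,  q_0=16·0+1=1
a_1=1:  p_1=1·16+1=17,  q_1=1·1+0=1
…
a_3=1:  p_3=1·67+17=84,  q_3=1·4+1=5
…
a_6=3:  p_6=3·487+403=1864,  q_6=3·29+24=111
a_7=1:  p_7=1·1864+487=2351,  q_7=1·111+29=140
→ (2351, 140).  Check: 2351²=5527201, 282·140²=5527200, difference 1.

2351 140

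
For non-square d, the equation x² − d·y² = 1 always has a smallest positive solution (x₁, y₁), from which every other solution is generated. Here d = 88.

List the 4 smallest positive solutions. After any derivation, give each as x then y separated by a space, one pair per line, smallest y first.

d=88: √d = [9; 2,1,1,1,2,18] (ℓ=6, even), read p_5/q_5
step 0: (9, 1)  from 9·(1,0) + (0,1)
…
step 2: (28, 3)  from 1·(19,2) + (9,1)
…
step 4: (75, 8)  from 1·(47,5) + (28,3)
step 5: (197, 21)  from 2·(75,8) + (47,5)
→ (197, 21).  Check: 197²=38809, 88·21²=38808, difference 1.
n=2: (197,21)∘(197,21) = (197·197+88·21·21, 197·21+21·197) = (77617,8274)
n=3: (77617,8274)∘(197,21) = (197·77617+88·21·8274, 197·8274+21·77617) = (30580901,3259935)
n=4: (30580901,3259935)∘(197,21) = (197·30580901+88·21·3259935, 197·3259935+21·30580901) = (12048797377,1284406116)

197 21
77617 8274
30580901 3259935
12048797377 1284406116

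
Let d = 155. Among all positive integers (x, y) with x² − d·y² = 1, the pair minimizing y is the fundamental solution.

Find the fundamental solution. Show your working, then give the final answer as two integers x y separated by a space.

249 20

[12; 2,4,2,24] for √155; ℓ=4 ⇒ convergent index 3
step 0: (12, 1)  from 12·(1,0) + (0,1)
…
step 2: (112, 9)  from 4·(25,2) + (12,1)
step 3: (249, 20)  from 2·(112,9) + (25,2)
fundamental: x₁=249, y₁=20  (since 62001 − 155·400 = 1)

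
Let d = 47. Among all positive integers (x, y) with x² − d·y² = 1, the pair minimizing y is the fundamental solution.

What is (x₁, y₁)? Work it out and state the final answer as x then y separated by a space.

√47 → a₀=6, period (1,5,1,12); ℓ=4 even so k=3
step 0: (6, 1)  from 6·(1,0) + (0,1)
…
step 2: (41, 6)  from 5·(7,1) + (6,1)
step 3: (48, 7)  from 1·(41,6) + (7,1)
→ (48, 7).  Check: 48²=2304, 47·7²=2303, difference 1.

48 7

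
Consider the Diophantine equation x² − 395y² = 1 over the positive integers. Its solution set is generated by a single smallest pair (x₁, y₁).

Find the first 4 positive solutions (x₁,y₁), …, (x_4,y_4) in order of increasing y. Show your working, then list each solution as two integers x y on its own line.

159 8
50561 2544
16078239 808984
5112829441 257254368

d=395: √d = [19; 1,6,1,38] (ℓ=4, even), read p_3/q_3
i=0: a=19 ⇒ p=19, q=1
i=1: a=1 ⇒ p=20, q=1
i=2: a=6 ⇒ p=139, q=7
i=3: a=1 ⇒ p=159, q=8
(x₁, y₁) = (159, 8);  159² − 395·8² = 1 ✓
(x_2, y_2) = (159·159 + 395·8·8, 159·8 + 8·159) = (50561, 2544)
(x_3, y_3) = (159·50561 + 395·8·2544, 159·2544 + 8·50561) = (16078239, 808984)
(x_4, y_4) = (159·16078239 + 395·8·808984, 159·808984 + 8·16078239) = (5112829441, 257254368)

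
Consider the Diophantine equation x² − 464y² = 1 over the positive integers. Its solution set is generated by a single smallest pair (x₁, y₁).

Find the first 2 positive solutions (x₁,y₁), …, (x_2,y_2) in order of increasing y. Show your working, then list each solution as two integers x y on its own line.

[21; 1,1,5,1,1,1,5,1,1,42] for √464; ℓ=10 ⇒ convergent index 9
a_0=21:  p_0=21·1+0=21,  q_0=21·0+1=1
…
a_4=1:  p_4=1·237+43=280,  q_4=1·11+2=13
…
a_8=1:  p_8=1·4502+797=5299,  q_8=1·209+37=246
a_9=1:  p_9=1·5299+4502=9801,  q_9=1·246+209=455
(x₁, y₁) = (9801, 455);  9801² − 464·455² = 1 ✓
n=2: (9801,455)∘(9801,455) = (9801·9801+464·455·455, 9801·455+455·9801) = (192119201,8918910)

9801 455
192119201 8918910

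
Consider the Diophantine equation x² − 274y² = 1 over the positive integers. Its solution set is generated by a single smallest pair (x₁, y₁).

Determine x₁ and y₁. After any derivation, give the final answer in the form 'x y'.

[16; 1,1,4,4,1,1,32] for √274; ℓ=7 ⇒ convergent index 13
k=0  a_k=16  p_k/q_k = 16/1
k=1  a_k=1  p_k/q_k = 17/1
k=2  a_k=1  p_k/q_k = 33/2
…
k=4  a_k=4  p_k/q_k = 629/38
k=5  a_k=1  p_k/q_k = 778/47
k=6  a_k=1  p_k/q_k = 1407/85
k=7  a_k=32  p_k/q_k = 45802/2767
…
k=11  a_k=4  p_k/q_k = 1770023/106931
k=12  a_k=1  p_k/q_k = 2189276/132259
k=13  a_k=1  p_k/q_k = 3959299/239190
(x₁, y₁) = (3959299, 239190);  3959299² − 274·239190² = 1 ✓

3959299 239190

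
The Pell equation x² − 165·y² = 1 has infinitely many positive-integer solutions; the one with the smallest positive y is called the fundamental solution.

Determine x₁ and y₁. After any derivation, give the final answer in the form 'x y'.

d=165: √d = [12; 1,5,2,5,1,24] (ℓ=6, even), read p_5/q_5
step 0: (12, 1)  from 12·(1,0) + (0,1)
step 1: (13, 1)  from 1·(12,1) + (1,0)
step 2: (77, 6)  from 5·(13,1) + (12,1)
…
step 4: (912, 71)  from 5·(167,13) + (77,6)
step 5: (1079, 84)  from 1·(912,71) + (167,13)
→ (1079, 84).  Check: 1079²=1164241, 165·84²=1164240, difference 1.

1079 84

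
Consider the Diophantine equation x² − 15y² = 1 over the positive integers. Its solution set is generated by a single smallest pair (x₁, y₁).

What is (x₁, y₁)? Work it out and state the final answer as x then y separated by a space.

√15 = [3; 1,6, …], period ℓ=2 (even) → k=1
i=0: a=3 ⇒ p=3, q=1
i=1: a=1 ⇒ p=4, q=1
fundamental: x₁=4, y₁=1  (since 16 − 15·1 = 1)

4 1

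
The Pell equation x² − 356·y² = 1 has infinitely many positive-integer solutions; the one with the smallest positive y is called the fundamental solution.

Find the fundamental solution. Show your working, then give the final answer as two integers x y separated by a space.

√356 = [18; 1,6,1,1,2,…,6,1,36, …], period ℓ=14 (even) → k=13
a_0=18:  p_0=18·1+0=18,  q_0=18·0+1=1
a_1=1:  p_1=1·18+1=19,  q_1=1·1+0=1
…
a_3=1:  p_3=1·132+19=151,  q_3=1·7+1=8
…
a_5=2:  p_5=2·283+151=717,  q_5=2·15+8=38
a_6=1:  p_6=1·717+283=1000,  q_6=1·38+15=53
a_7=8:  p_7=8·1000+717=8717,  q_7=8·53+38=462
…
a_10=1:  p_10=1·28151+9717=37868,  q_10=1·1492+515=2007
…
a_12=6:  p_12=6·66019+37868=433982,  q_12=6·3499+2007=23001
a_13=1:  p_13=1·433982+66019=500001,  q_13=1·23001+3499=26500
fundamental: x₁=500001, y₁=26500  (since 250001000001 − 356·702250000 = 1)

500001 26500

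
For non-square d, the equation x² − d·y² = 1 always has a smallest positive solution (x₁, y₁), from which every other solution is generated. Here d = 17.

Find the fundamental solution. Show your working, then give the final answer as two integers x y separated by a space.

[4; 8] for √17; ℓ=1 ⇒ convergent index 1
i=0: a=4 ⇒ p=4, q=1
i=1: a=8 ⇒ p=33, q=8
(x₁, y₁) = (33, 8);  33² − 17·8² = 1 ✓

33 8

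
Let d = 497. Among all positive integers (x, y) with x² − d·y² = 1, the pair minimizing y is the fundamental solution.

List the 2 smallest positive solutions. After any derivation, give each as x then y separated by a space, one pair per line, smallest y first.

[22; 3,2,2,5,6,5,2,2,3,44] for √497; ℓ=10 ⇒ convergent index 9
a_0=22:  p_0=22·1+0=22,  q_0=22·0+1=1
…
a_2=2:  p_2=2·67+22=156,  q_2=2·3+1=7
…
a_5=6:  p_5=6·2051+379=12685,  q_5=6·92+17=569
…
a_8=2:  p_8=2·143637+65476=352750,  q_8=2·6443+2937=15823
a_9=3:  p_9=3·352750+143637=1201887,  q_9=3·15823+6443=53912
fundamental: x₁=1201887, y₁=53912  (since 1444532360769 − 497·2906503744 = 1)
k=2:  x_2 = 1201887·1201887+497·53912·53912 = 2889064721537,  y_2 = 1201887·53912+53912·1201887 = 129592263888

1201887 53912
2889064721537 129592263888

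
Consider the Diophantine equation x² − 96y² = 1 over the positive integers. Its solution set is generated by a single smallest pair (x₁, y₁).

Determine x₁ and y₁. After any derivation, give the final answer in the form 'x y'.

49 5

d=96: √d = [9; 1,3,1,18] (ℓ=4, even), read p_3/q_3
i=0: a=9 ⇒ p=9, q=1
i=1: a=1 ⇒ p=10, q=1
i=2: a=3 ⇒ p=39, q=4
i=3: a=1 ⇒ p=49, q=5
(x₁, y₁) = (49, 5);  49² − 96·5² = 1 ✓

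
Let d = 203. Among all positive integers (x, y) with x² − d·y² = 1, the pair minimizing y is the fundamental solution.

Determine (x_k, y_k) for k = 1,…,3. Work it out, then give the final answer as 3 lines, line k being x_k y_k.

√203 → a₀=14, period (4,28); ℓ=2 even so k=1
step 0: (14, 1)  from 14·(1,0) + (0,1)
step 1: (57, 4)  from 4·(14,1) + (1,0)
(x₁, y₁) = (57, 4);  57² − 203·4² = 1 ✓
(x_2, y_2) = (57·57 + 203·4·4, 57·4 + 4·57) = (6497, 456)
(x_3, y_3) = (57·6497 + 203·4·456, 57·456 + 4·6497) = (740601, 51980)

57 4
6497 456
740601 51980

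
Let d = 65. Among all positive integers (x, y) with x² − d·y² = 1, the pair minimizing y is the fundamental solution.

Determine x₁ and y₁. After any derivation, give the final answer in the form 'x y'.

129 16

√65 = [8; 16, …], period ℓ=1 (odd) → k=1
i=0: a=8 ⇒ p=8, q=1
i=1: a=16 ⇒ p=129, q=16
(x₁, y₁) = (129, 16);  129² − 65·16² = 1 ✓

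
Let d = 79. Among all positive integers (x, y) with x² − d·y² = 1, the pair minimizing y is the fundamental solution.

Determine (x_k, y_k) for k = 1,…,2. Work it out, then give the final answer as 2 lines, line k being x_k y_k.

√79 → a₀=8, period (1,7,1,16); ℓ=4 even so k=3
a_0=8:  p_0=8·1+0=8,  q_0=8·0+1=1
a_1=1:  p_1=1·8+1=9,  q_1=1·1+0=1
a_2=7:  p_2=7·9+8=71,  q_2=7·1+1=8
a_3=1:  p_3=1·71+9=80,  q_3=1·8+1=9
fundamental: x₁=80, y₁=9  (since 6400 − 79·81 = 1)
(x_2, y_2) = (80·80 + 79·9·9, 80·9 + 9·80) = (12799, 1440)

80 9
12799 1440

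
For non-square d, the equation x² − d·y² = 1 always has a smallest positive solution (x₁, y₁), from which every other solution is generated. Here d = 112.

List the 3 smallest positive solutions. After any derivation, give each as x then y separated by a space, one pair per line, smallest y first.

[10; 1,1,2,1,1,20] for √112; ℓ=6 ⇒ convergent index 5
k=0  a_k=10  p_k/q_k = 10/1
k=1  a_k=1  p_k/q_k = 11/1
k=2  a_k=1  p_k/q_k = 21/2
…
k=4  a_k=1  p_k/q_k = 74/7
k=5  a_k=1  p_k/q_k = 127/12
→ (127, 12).  Check: 127²=16129, 112·12²=16128, difference 1.
n=2: (127,12)∘(127,12) = (127·127+112·12·12, 127·12+12·127) = (32257,3048)
n=3: (32257,3048)∘(127,12) = (127·32257+112·12·3048, 127·3048+12·32257) = (8193151,774180)

127 12
32257 3048
8193151 774180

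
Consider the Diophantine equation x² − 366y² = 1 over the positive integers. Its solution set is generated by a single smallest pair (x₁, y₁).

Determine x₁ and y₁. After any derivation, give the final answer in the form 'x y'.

907925 47458

√366 = [19; 7,1,1,1,2,12,2,1,1,1,7,38, …], period ℓ=12 (even) → k=11
i=0: a=19 ⇒ p=19, q=1
i=1: a=7 ⇒ p=134, q=7
i=2: a=1 ⇒ p=153, q=8
i=3: a=1 ⇒ p=287, q=15
i=4: a=1 ⇒ p=440, q=23
i=5: a=2 ⇒ p=1167, q=61
i=6: a=12 ⇒ p=14444, q=755
i=7: a=2 ⇒ p=30055, q=1571
i=8: a=1 ⇒ p=44499, q=2326
i=9: a=1 ⇒ p=74554, q=3897
i=10: a=1 ⇒ p=119053, q=6223
i=11: a=7 ⇒ p=907925, q=47458
(x₁, y₁) = (907925, 47458);  907925² − 366·47458² = 1 ✓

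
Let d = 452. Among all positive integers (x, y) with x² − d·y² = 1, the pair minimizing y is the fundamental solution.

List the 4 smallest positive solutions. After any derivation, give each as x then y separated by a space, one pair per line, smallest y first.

√452 = [21; 3,1,5,3,10,3,5,1,3,42, …], period ℓ=10 (even) → k=9
a_0=21:  p_0=21·1+0=21,  q_0=21·0+1=1
a_1=3:  p_1=3·21+1=64,  q_1=3·1+0=3
a_2=1:  p_2=1·64+21=85,  q_2=1·3+1=4
a_3=5:  p_3=5·85+64=489,  q_3=5·4+3=23
a_4=3:  p_4=3·489+85=1552,  q_4=3·23+4=73
a_5=10:  p_5=10·1552+489=16009,  q_5=10·73+23=753
…
a_7=5:  p_7=5·49579+16009=263904,  q_7=5·2332+753=12413
a_8=1:  p_8=1·263904+49579=313483,  q_8=1·12413+2332=14745
a_9=3:  p_9=3·313483+263904=1204353,  q_9=3·14745+12413=56648
(x₁, y₁) = (1204353, 56648);  1204353² − 452·56648² = 1 ✓
(x_2, y_2) = (1204353·1204353 + 452·56648·56648, 1204353·56648 + 56648·1204353) = (2900932297217, 136448377488)
(x_3, y_3) = (1204353·2900932297217 + 452·56648·136448377488, 1204353·136448377488 + 56648·2900932297217) = (6987493029899166849, 328664025545553880)
(x_4, y_4) = (1204353·6987493029899166849 + 452·56648·328664025545553880, 1204353·328664025545553880 + 56648·6987493029899166849) = (16830816386073401651890177, 791655010315592455701792)

1204353 56648
2900932297217 136448377488
6987493029899166849 328664025545553880
16830816386073401651890177 791655010315592455701792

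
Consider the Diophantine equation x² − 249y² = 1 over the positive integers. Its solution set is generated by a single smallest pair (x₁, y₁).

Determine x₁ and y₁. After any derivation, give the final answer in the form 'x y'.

d=249: √d = [15; 1,3,1,1,5,…,3,1,30] (ℓ=16, even), read p_15/q_15
step 0: (15, 1)  from 15·(1,0) + (0,1)
step 1: (16, 1)  from 1·(15,1) + (1,0)
…
step 4: (142, 9)  from 1·(79,5) + (63,4)
…
step 7: (3582, 227)  from 3·(931,59) + (789,50)
step 8: (36751, 2329)  from 10·(3582,227) + (931,59)
…
step 10: (150586, 9543)  from 1·(113835,7214) + (36751,2329)
step 11: (866765, 54929)  from 5·(150586,9543) + (113835,7214)
…
step 14: (6669699, 422675)  from 3·(1884116,119401) + (1017351,64472)
step 15: (8553815, 542076)  from 1·(6669699,422675) + (1884116,119401)
fundamental: x₁=8553815, y₁=542076  (since 73167751054225 − 249·293846389776 = 1)

8553815 542076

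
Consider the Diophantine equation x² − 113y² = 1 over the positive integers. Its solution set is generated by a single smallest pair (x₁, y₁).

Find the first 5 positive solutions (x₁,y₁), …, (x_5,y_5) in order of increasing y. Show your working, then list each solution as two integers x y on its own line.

1204353 113296
2900932297217 272896754976
6987493029899166849 657328051091107760
16830816386073401651890177 1583310020631184911403584
40540488414026331506287881514113 3813728346553801555156190094544

d=113: √d = [10; 1,1,1,2,2,1,1,1,20] (ℓ=9, odd), read p_17/q_17
k=0  a_k=10  p_k/q_k = 10/1
…
k=2  a_k=1  p_k/q_k = 21/2
k=3  a_k=1  p_k/q_k = 32/3
k=4  a_k=2  p_k/q_k = 85/8
…
k=6  a_k=1  p_k/q_k = 287/27
…
k=8  a_k=1  p_k/q_k = 776/73
k=9  a_k=20  p_k/q_k = 16009/1506
…
k=11  a_k=1  p_k/q_k = 32794/3085
…
k=13  a_k=2  p_k/q_k = 131952/12413
k=14  a_k=2  p_k/q_k = 313483/29490
k=15  a_k=1  p_k/q_k = 445435/41903
k=16  a_k=1  p_k/q_k = 758918/71393
k=17  a_k=1  p_k/q_k = 1204353/113296
fundamental: x₁=1204353, y₁=113296  (since 1450466148609 − 113·12835983616 = 1)
(1204353+113296√113)^2 = 2900932297217 + 272896754976√113
(1204353+113296√113)^3 = 6987493029899166849 + 657328051091107760√113
(1204353+113296√113)^4 = 16830816386073401651890177 + 1583310020631184911403584√113
(1204353+113296√113)^5 = 40540488414026331506287881514113 + 3813728346553801555156190094544√113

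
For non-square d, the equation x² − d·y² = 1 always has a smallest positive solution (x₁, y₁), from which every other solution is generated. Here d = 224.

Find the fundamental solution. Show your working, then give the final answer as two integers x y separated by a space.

√224 = [14; 1,28, …], period ℓ=2 (even) → k=1
k=0  a_k=14  p_k/q_k = 14/1
k=1  a_k=1  p_k/q_k = 15/1
fundamental: x₁=15, y₁=1  (since 225 − 224·1 = 1)

15 1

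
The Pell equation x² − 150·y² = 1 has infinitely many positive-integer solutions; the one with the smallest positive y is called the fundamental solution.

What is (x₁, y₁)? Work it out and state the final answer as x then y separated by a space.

√150 = [12; 4,24, …], period ℓ=2 (even) → k=1
a_0=12:  p_0=12·1+0=12,  q_0=12·0+1=1
a_1=4:  p_1=4·12+1=49,  q_1=4·1+0=4
(x₁, y₁) = (49, 4);  49² − 150·4² = 1 ✓

49 4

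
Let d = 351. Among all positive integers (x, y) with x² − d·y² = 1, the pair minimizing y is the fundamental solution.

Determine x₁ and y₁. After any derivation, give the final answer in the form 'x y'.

√351 → a₀=18, period (1,2,1,3,2,2,2,3,1,2,1,36); ℓ=12 even so k=11
i=0: a=18 ⇒ p=18, q=1
i=1: a=1 ⇒ p=19, q=1
…
i=4: a=3 ⇒ p=281, q=15
i=5: a=2 ⇒ p=637, q=34
…
i=8: a=3 ⇒ p=12796, q=683
…
i=10: a=2 ⇒ p=45882, q=2449
i=11: a=1 ⇒ p=62425, q=3332
fundamental: x₁=62425, y₁=3332  (since 3896880625 − 351·11102224 = 1)

62425 3332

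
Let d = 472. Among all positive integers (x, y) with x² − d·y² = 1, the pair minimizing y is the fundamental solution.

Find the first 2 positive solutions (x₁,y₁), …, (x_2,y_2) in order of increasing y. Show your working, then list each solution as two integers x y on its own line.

√472 = [21; 1,2,1,1,1,…,2,1,42, …], period ℓ=14 (even) → k=13
step 0: (21, 1)  from 21·(1,0) + (0,1)
step 1: (22, 1)  from 1·(21,1) + (1,0)
…
step 3: (87, 4)  from 1·(65,3) + (22,1)
step 4: (152, 7)  from 1·(87,4) + (65,3)
…
step 7: (5779, 266)  from 5·(1108,51) + (239,11)
…
step 12: (222687, 10250)  from 2·(84230,3877) + (54227,2496)
step 13: (306917, 14127)  from 1·(222687,10250) + (84230,3877)
(x₁, y₁) = (306917, 14127);  306917² − 472·14127² = 1 ✓
n=2: (306917,14127)∘(306917,14127) = (306917·306917+472·14127·14127, 306917·14127+14127·306917) = (188396089777,8671632918)

306917 14127
188396089777 8671632918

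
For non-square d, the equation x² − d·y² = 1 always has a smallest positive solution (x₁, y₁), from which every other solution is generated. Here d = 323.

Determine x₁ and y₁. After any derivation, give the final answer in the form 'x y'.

18 1

d=323: √d = [17; 1,34] (ℓ=2, even), read p_1/q_1
i=0: a=17 ⇒ p=17, q=1
i=1: a=1 ⇒ p=18, q=1
fundamental: x₁=18, y₁=1  (since 324 − 323·1 = 1)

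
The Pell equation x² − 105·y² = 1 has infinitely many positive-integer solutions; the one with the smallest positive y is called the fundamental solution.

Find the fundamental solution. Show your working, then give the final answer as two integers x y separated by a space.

41 4

√105 = [10; 4,20, …], period ℓ=2 (even) → k=1
i=0: a=10 ⇒ p=10, q=1
i=1: a=4 ⇒ p=41, q=4
(x₁, y₁) = (41, 4);  41² − 105·4² = 1 ✓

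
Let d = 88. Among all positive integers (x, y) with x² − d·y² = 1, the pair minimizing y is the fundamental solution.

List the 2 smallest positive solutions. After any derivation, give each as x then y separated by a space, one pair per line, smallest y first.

d=88: √d = [9; 2,1,1,1,2,18] (ℓ=6, even), read p_5/q_5
step 0: (9, 1)  from 9·(1,0) + (0,1)
…
step 4: (75, 8)  from 1·(47,5) + (28,3)
step 5: (197, 21)  from 2·(75,8) + (47,5)
(x₁, y₁) = (197, 21);  197² − 88·21² = 1 ✓
(x_2, y_2) = (197·197 + 88·21·21, 197·21 + 21·197) = (77617, 8274)

197 21
77617 8274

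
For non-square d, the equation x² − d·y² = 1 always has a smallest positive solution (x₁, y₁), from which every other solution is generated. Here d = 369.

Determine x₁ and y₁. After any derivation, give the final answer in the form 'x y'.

8396801 437120

√369 → a₀=19, period (4,1,3,2,7,4,7,2,3,1,4,38); ℓ=12 even so k=11
i=0: a=19 ⇒ p=19, q=1
i=1: a=4 ⇒ p=77, q=4
i=2: a=1 ⇒ p=96, q=5
i=3: a=3 ⇒ p=365, q=19
…
i=5: a=7 ⇒ p=6147, q=320
…
i=7: a=7 ⇒ p=184045, q=9581
i=8: a=2 ⇒ p=393504, q=20485
i=9: a=3 ⇒ p=1364557, q=71036
i=10: a=1 ⇒ p=1758061, q=91521
i=11: a=4 ⇒ p=8396801, q=437120
fundamental: x₁=8396801, y₁=437120  (since 70506267033601 − 369·191073894400 = 1)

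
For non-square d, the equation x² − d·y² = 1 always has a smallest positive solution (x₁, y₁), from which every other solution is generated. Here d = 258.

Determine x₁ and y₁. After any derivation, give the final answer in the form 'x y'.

257 16

[16; 16,32] for √258; ℓ=2 ⇒ convergent index 1
a_0=16:  p_0=16·1+0=16,  q_0=16·0+1=1
a_1=16:  p_1=16·16+1=257,  q_1=16·1+0=16
(x₁, y₁) = (257, 16);  257² − 258·16² = 1 ✓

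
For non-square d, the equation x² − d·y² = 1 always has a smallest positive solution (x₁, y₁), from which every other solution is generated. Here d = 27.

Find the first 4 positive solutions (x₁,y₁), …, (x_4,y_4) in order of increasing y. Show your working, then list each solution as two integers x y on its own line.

26 5
1351 260
70226 13515
3650401 702520

√27 → a₀=5, period (5,10); ℓ=2 even so k=1
i=0: a=5 ⇒ p=5, q=1
i=1: a=5 ⇒ p=26, q=5
→ (26, 5).  Check: 26²=676, 27·5²=675, difference 1.
n=2: (26,5)∘(26,5) = (26·26+27·5·5, 26·5+5·26) = (1351,260)
n=3: (1351,260)∘(26,5) = (26·1351+27·5·260, 26·260+5·1351) = (70226,13515)
n=4: (70226,13515)∘(26,5) = (26·70226+27·5·13515, 26·13515+5·70226) = (3650401,702520)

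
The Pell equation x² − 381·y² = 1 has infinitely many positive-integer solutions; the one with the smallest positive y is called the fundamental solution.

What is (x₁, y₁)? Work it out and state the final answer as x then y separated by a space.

1015 52

d=381: √d = [19; 1,1,12,1,1,38] (ℓ=6, even), read p_5/q_5
step 0: (19, 1)  from 19·(1,0) + (0,1)
step 1: (20, 1)  from 1·(19,1) + (1,0)
…
step 3: (488, 25)  from 12·(39,2) + (20,1)
step 4: (527, 27)  from 1·(488,25) + (39,2)
step 5: (1015, 52)  from 1·(527,27) + (488,25)
(x₁, y₁) = (1015, 52);  1015² − 381·52² = 1 ✓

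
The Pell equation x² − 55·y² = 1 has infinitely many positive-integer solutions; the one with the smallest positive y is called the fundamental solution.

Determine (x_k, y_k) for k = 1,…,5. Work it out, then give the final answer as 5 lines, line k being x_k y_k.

89 12
15841 2136
2819609 380196
501874561 67672752
89330852249 12045369660

d=55: √d = [7; 2,2,2,14] (ℓ=4, even), read p_3/q_3
i=0: a=7 ⇒ p=7, q=1
…
i=2: a=2 ⇒ p=37, q=5
i=3: a=2 ⇒ p=89, q=12
→ (89, 12).  Check: 89²=7921, 55·12²=7920, difference 1.
(x_2, y_2) = (89·89 + 55·12·12, 89·12 + 12·89) = (15841, 2136)
(x_3, y_3) = (89·15841 + 55·12·2136, 89·2136 + 12·15841) = (2819609, 380196)
(x_4, y_4) = (89·2819609 + 55·12·380196, 89·380196 + 12·2819609) = (501874561, 67672752)
(x_5, y_5) = (89·501874561 + 55·12·67672752, 89·67672752 + 12·501874561) = (89330852249, 12045369660)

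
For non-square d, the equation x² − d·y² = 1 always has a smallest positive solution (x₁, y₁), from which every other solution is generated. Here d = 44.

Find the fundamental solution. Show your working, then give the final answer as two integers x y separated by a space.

√44 → a₀=6, period (1,1,1,2,1,1,1,12); ℓ=8 even so k=7
step 0: (6, 1)  from 6·(1,0) + (0,1)
…
step 2: (13, 2)  from 1·(7,1) + (6,1)
…
step 6: (126, 19)  from 1·(73,11) + (53,8)
step 7: (199, 30)  from 1·(126,19) + (73,11)
(x₁, y₁) = (199, 30);  199² − 44·30² = 1 ✓

199 30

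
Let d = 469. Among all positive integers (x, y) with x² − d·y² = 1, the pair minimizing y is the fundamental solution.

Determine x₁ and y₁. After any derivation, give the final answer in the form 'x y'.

137215 6336

√469 = [21; 1,1,1,10,6,10,1,1,1,42, …], period ℓ=10 (even) → k=9
a_0=21:  p_0=21·1+0=21,  q_0=21·0+1=1
…
a_3=1:  p_3=1·43+22=65,  q_3=1·2+1=3
a_4=10:  p_4=10·65+43=693,  q_4=10·3+2=32
…
a_7=1:  p_7=1·42923+4223=47146,  q_7=1·1982+195=2177
a_8=1:  p_8=1·47146+42923=90069,  q_8=1·2177+1982=4159
a_9=1:  p_9=1·90069+47146=137215,  q_9=1·4159+2177=6336
(x₁, y₁) = (137215, 6336);  137215² − 469·6336² = 1 ✓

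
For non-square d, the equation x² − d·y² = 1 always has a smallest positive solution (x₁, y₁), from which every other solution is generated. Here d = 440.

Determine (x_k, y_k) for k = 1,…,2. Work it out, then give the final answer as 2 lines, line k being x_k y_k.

21 1
881 42

d=440: √d = [20; 1,40] (ℓ=2, even), read p_1/q_1
a_0=20:  p_0=20·1+0=20,  q_0=20·0+1=1
a_1=1:  p_1=1·20+1=21,  q_1=1·1+0=1
fundamental: x₁=21, y₁=1  (since 441 − 440·1 = 1)
k=2:  x_2 = 21·21+440·1·1 = 881,  y_2 = 21·1+1·21 = 42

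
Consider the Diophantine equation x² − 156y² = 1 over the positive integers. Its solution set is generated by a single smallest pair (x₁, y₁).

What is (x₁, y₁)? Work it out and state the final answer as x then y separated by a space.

25 2

√156 = [12; 2,24, …], period ℓ=2 (even) → k=1
i=0: a=12 ⇒ p=12, q=1
i=1: a=2 ⇒ p=25, q=2
fundamental: x₁=25, y₁=2  (since 625 − 156·4 = 1)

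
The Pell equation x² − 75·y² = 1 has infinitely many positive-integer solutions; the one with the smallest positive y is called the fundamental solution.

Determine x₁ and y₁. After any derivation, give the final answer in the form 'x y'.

26 3

d=75: √d = [8; 1,1,1,16] (ℓ=4, even), read p_3/q_3
i=0: a=8 ⇒ p=8, q=1
i=1: a=1 ⇒ p=9, q=1
i=2: a=1 ⇒ p=17, q=2
i=3: a=1 ⇒ p=26, q=3
(x₁, y₁) = (26, 3);  26² − 75·3² = 1 ✓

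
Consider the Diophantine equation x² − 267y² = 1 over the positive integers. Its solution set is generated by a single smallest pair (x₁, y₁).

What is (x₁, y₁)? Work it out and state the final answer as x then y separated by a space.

[16; 2,1,15,1,2,32] for √267; ℓ=6 ⇒ convergent index 5
k=0  a_k=16  p_k/q_k = 16/1
…
k=4  a_k=1  p_k/q_k = 817/50
k=5  a_k=2  p_k/q_k = 2402/147
fundamental: x₁=2402, y₁=147  (since 5769604 − 267·21609 = 1)

2402 147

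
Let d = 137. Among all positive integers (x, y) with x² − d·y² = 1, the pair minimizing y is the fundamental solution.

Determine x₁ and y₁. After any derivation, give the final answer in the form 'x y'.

√137 → a₀=11, period (1,2,2,1,1,2,2,1,22); ℓ=9 odd so k=17
a_0=11:  p_0=11·1+0=11,  q_0=11·0+1=1
a_1=1:  p_1=1·11+1=12,  q_1=1·1+0=1
…
a_4=1:  p_4=1·82+35=117,  q_4=1·7+3=10
a_5=1:  p_5=1·117+82=199,  q_5=1·10+7=17
…
a_7=2:  p_7=2·515+199=1229,  q_7=2·44+17=105
a_8=1:  p_8=1·1229+515=1744,  q_8=1·105+44=149
a_9=22:  p_9=22·1744+1229=39597,  q_9=22·149+105=3383
a_10=1:  p_10=1·39597+1744=41341,  q_10=1·3383+149=3532
…
a_13=1:  p_13=1·285899+122279=408178,  q_13=1·24426+10447=34873
…
a_16=2:  p_16=2·1796332+694077=4286741,  q_16=2·153471+59299=366241
a_17=1:  p_17=1·4286741+1796332=6083073,  q_17=1·366241+153471=519712
→ (6083073, 519712).  Check: 6083073²=37003777123329, 137·519712²=37003777123328, difference 1.

6083073 519712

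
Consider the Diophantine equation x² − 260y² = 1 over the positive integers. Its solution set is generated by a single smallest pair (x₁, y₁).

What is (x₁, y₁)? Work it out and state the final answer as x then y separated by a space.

129 8

[16; 8,32] for √260; ℓ=2 ⇒ convergent index 1
step 0: (16, 1)  from 16·(1,0) + (0,1)
step 1: (129, 8)  from 8·(16,1) + (1,0)
→ (129, 8).  Check: 129²=16641, 260·8²=16640, difference 1.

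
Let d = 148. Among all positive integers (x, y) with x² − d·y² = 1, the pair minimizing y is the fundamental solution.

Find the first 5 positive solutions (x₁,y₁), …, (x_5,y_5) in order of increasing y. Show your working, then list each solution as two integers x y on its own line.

√148 = [12; 6,24, …], period ℓ=2 (even) → k=1
a_0=12:  p_0=12·1+0=12,  q_0=12·0+1=1
a_1=6:  p_1=6·12+1=73,  q_1=6·1+0=6
(x₁, y₁) = (73, 6);  73² − 148·6² = 1 ✓
(x_2, y_2) = (73·73 + 148·6·6, 73·6 + 6·73) = (10657, 876)
(x_3, y_3) = (73·10657 + 148·6·876, 73·876 + 6·10657) = (1555849, 127890)
(x_4, y_4) = (73·1555849 + 148·6·127890, 73·127890 + 6·1555849) = (227143297, 18671064)
(x_5, y_5) = (73·227143297 + 148·6·18671064, 73·18671064 + 6·227143297) = (33161365513, 2725847454)

73 6
10657 876
1555849 127890
227143297 18671064
33161365513 2725847454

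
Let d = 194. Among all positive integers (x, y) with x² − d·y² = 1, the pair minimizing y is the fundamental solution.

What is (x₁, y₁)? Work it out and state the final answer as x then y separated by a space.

195 14

√194 → a₀=13, period (1,12,1,26); ℓ=4 even so k=3
i=0: a=13 ⇒ p=13, q=1
i=1: a=1 ⇒ p=14, q=1
i=2: a=12 ⇒ p=181, q=13
i=3: a=1 ⇒ p=195, q=14
→ (195, 14).  Check: 195²=38025, 194·14²=38024, difference 1.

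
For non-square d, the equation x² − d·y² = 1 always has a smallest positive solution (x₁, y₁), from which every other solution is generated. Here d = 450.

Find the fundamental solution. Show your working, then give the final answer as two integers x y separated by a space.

√450 → a₀=21, period (4,1,2,4,2,1,4,42); ℓ=8 even so k=7
step 0: (21, 1)  from 21·(1,0) + (0,1)
step 1: (85, 4)  from 4·(21,1) + (1,0)
step 2: (106, 5)  from 1·(85,4) + (21,1)
step 3: (297, 14)  from 2·(106,5) + (85,4)
step 4: (1294, 61)  from 4·(297,14) + (106,5)
step 5: (2885, 136)  from 2·(1294,61) + (297,14)
step 6: (4179, 197)  from 1·(2885,136) + (1294,61)
step 7: (19601, 924)  from 4·(4179,197) + (2885,136)
fundamental: x₁=19601, y₁=924  (since 384199201 − 450·853776 = 1)

19601 924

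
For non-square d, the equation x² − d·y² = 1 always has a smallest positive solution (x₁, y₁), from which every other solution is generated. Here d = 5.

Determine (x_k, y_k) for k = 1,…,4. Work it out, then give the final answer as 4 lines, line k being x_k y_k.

9 4
161 72
2889 1292
51841 23184

√5 → a₀=2, period (4); ℓ=1 odd so k=1
step 0: (2, 1)  from 2·(1,0) + (0,1)
step 1: (9, 4)  from 4·(2,1) + (1,0)
fundamental: x₁=9, y₁=4  (since 81 − 5·16 = 1)
(9+4√5)^2 = 161 + 72√5
(9+4√5)^3 = 2889 + 1292√5
(9+4√5)^4 = 51841 + 23184√5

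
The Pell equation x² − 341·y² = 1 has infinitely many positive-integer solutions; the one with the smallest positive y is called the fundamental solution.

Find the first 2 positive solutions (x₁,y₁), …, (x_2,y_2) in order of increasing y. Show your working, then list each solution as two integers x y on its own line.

d=341: √d = [18; 2,6,1,8,2,…,6,2,36] (ℓ=14, even), read p_13/q_13
k=0  a_k=18  p_k/q_k = 18/1
…
k=2  a_k=6  p_k/q_k = 240/13
…
k=5  a_k=2  p_k/q_k = 5189/281
…
k=7  a_k=2  p_k/q_k = 20479/1109
…
k=9  a_k=2  p_k/q_k = 76727/4155
…
k=12  a_k=6  p_k/q_k = 4953942/268271
k=13  a_k=2  p_k/q_k = 10626551/575460
(x₁, y₁) = (10626551, 575460);  10626551² − 341·575460² = 1 ✓
(10626551+575460√341)^2 = 225847172311201 + 12230310076920√341

10626551 575460
225847172311201 12230310076920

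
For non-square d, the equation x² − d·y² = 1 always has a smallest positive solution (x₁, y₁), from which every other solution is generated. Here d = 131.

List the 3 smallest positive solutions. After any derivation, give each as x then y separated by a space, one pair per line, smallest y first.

√131 → a₀=11, period (2,4,11,4,2,22); ℓ=6 even so k=5
k=0  a_k=11  p_k/q_k = 11/1
…
k=4  a_k=4  p_k/q_k = 4727/413
k=5  a_k=2  p_k/q_k = 10610/927
→ (10610, 927).  Check: 10610²=112572100, 131·927²=112572099, difference 1.
n=2: (10610,927)∘(10610,927) = (10610·10610+131·927·927, 10610·927+927·10610) = (225144199,19670940)
n=3: (225144199,19670940)∘(10610,927) = (10610·225144199+131·927·19670940, 10610·19670940+927·225144199) = (4777559892170,417417345873)

10610 927
225144199 19670940
4777559892170 417417345873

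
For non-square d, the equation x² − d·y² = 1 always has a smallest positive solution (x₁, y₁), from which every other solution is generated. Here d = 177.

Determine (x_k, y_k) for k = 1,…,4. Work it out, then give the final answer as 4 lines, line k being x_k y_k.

d=177: √d = [13; 3,3,2,8,2,3,3,26] (ℓ=8, even), read p_7/q_7
a_0=13:  p_0=13·1+0=13,  q_0=13·0+1=1
a_1=3:  p_1=3·13+1=40,  q_1=3·1+0=3
a_2=3:  p_2=3·40+13=133,  q_2=3·3+1=10
a_3=2:  p_3=2·133+40=306,  q_3=2·10+3=23
a_4=8:  p_4=8·306+133=2581,  q_4=8·23+10=194
a_5=2:  p_5=2·2581+306=5468,  q_5=2·194+23=411
a_6=3:  p_6=3·5468+2581=18985,  q_6=3·411+194=1427
a_7=3:  p_7=3·18985+5468=62423,  q_7=3·1427+411=4692
→ (62423, 4692).  Check: 62423²=3896630929, 177·4692²=3896630928, difference 1.
(62423+4692√177)^2 = 7793261857 + 585777432√177
(62423+4692√177)^3 = 972957569736599 + 73131969270780√177
(62423+4692√177)^4 = 121469860743542176897 + 9130233834994022448√177

62423 4692
7793261857 585777432
972957569736599 73131969270780
121469860743542176897 9130233834994022448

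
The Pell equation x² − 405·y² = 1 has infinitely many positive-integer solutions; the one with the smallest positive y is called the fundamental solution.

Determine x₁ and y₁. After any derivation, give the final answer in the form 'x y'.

√405 → a₀=20, period (8,40); ℓ=2 even so k=1
step 0: (20, 1)  from 20·(1,0) + (0,1)
step 1: (161, 8)  from 8·(20,1) + (1,0)
fundamental: x₁=161, y₁=8  (since 25921 − 405·64 = 1)

161 8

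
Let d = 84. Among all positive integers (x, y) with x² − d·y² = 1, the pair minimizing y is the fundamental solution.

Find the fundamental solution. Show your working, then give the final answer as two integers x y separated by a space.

d=84: √d = [9; 6,18] (ℓ=2, even), read p_1/q_1
i=0: a=9 ⇒ p=9, q=1
i=1: a=6 ⇒ p=55, q=6
→ (55, 6).  Check: 55²=3025, 84·6²=3024, difference 1.

55 6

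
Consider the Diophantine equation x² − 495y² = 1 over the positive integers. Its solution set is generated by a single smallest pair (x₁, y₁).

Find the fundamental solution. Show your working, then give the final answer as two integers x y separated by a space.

d=495: √d = [22; 4,44] (ℓ=2, even), read p_1/q_1
k=0  a_k=22  p_k/q_k = 22/1
k=1  a_k=4  p_k/q_k = 89/4
fundamental: x₁=89, y₁=4  (since 7921 − 495·16 = 1)

89 4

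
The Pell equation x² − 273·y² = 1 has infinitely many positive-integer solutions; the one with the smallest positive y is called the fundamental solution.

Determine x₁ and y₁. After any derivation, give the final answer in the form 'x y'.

727 44

√273 = [16; 1,1,10,1,1,32, …], period ℓ=6 (even) → k=5
a_0=16:  p_0=16·1+0=16,  q_0=16·0+1=1
a_1=1:  p_1=1·16+1=17,  q_1=1·1+0=1
a_2=1:  p_2=1·17+16=33,  q_2=1·1+1=2
a_3=10:  p_3=10·33+17=347,  q_3=10·2+1=21
a_4=1:  p_4=1·347+33=380,  q_4=1·21+2=23
a_5=1:  p_5=1·380+347=727,  q_5=1·23+21=44
fundamental: x₁=727, y₁=44  (since 528529 − 273·1936 = 1)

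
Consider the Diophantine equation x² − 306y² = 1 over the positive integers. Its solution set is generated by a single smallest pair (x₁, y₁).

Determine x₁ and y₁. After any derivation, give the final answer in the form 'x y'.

35 2

d=306: √d = [17; 2,34] (ℓ=2, even), read p_1/q_1
a_0=17:  p_0=17·1+0=17,  q_0=17·0+1=1
a_1=2:  p_1=2·17+1=35,  q_1=2·1+0=2
(x₁, y₁) = (35, 2);  35² − 306·2² = 1 ✓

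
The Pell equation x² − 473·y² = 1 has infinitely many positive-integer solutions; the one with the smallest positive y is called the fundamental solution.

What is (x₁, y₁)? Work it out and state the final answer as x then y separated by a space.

[21; 1,2,1,42] for √473; ℓ=4 ⇒ convergent index 3
k=0  a_k=21  p_k/q_k = 21/1
…
k=2  a_k=2  p_k/q_k = 65/3
k=3  a_k=1  p_k/q_k = 87/4
fundamental: x₁=87, y₁=4  (since 7569 − 473·16 = 1)

87 4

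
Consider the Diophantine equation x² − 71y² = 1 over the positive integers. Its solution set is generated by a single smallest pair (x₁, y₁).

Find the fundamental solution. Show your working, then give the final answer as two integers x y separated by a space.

[8; 2,2,1,7,1,2,2,16] for √71; ℓ=8 ⇒ convergent index 7
k=0  a_k=8  p_k/q_k = 8/1
k=1  a_k=2  p_k/q_k = 17/2
…
k=4  a_k=7  p_k/q_k = 455/54
…
k=6  a_k=2  p_k/q_k = 1483/176
k=7  a_k=2  p_k/q_k = 3480/413
→ (3480, 413).  Check: 3480²=12110400, 71·413²=12110399, difference 1.

3480 413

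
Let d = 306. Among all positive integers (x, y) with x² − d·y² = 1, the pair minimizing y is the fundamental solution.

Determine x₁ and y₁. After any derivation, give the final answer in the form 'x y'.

√306 = [17; 2,34, …], period ℓ=2 (even) → k=1
step 0: (17, 1)  from 17·(1,0) + (0,1)
step 1: (35, 2)  from 2·(17,1) + (1,0)
(x₁, y₁) = (35, 2);  35² − 306·2² = 1 ✓

35 2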